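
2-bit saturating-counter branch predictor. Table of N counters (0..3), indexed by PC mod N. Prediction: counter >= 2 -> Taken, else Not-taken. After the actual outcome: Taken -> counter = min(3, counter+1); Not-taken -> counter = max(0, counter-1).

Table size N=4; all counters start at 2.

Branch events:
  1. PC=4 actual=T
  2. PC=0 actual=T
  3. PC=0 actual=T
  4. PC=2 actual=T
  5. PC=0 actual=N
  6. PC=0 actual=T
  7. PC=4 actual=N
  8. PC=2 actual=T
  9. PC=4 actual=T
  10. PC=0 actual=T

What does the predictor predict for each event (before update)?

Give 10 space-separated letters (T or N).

Answer: T T T T T T T T T T

Derivation:
Ev 1: PC=4 idx=0 pred=T actual=T -> ctr[0]=3
Ev 2: PC=0 idx=0 pred=T actual=T -> ctr[0]=3
Ev 3: PC=0 idx=0 pred=T actual=T -> ctr[0]=3
Ev 4: PC=2 idx=2 pred=T actual=T -> ctr[2]=3
Ev 5: PC=0 idx=0 pred=T actual=N -> ctr[0]=2
Ev 6: PC=0 idx=0 pred=T actual=T -> ctr[0]=3
Ev 7: PC=4 idx=0 pred=T actual=N -> ctr[0]=2
Ev 8: PC=2 idx=2 pred=T actual=T -> ctr[2]=3
Ev 9: PC=4 idx=0 pred=T actual=T -> ctr[0]=3
Ev 10: PC=0 idx=0 pred=T actual=T -> ctr[0]=3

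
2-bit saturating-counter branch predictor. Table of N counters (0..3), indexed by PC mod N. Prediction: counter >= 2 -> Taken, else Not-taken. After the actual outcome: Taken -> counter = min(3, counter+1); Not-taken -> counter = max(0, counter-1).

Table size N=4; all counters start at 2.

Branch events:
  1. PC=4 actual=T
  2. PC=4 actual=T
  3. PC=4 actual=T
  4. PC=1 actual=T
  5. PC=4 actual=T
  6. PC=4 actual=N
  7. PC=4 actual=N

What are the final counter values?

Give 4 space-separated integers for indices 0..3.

Answer: 1 3 2 2

Derivation:
Ev 1: PC=4 idx=0 pred=T actual=T -> ctr[0]=3
Ev 2: PC=4 idx=0 pred=T actual=T -> ctr[0]=3
Ev 3: PC=4 idx=0 pred=T actual=T -> ctr[0]=3
Ev 4: PC=1 idx=1 pred=T actual=T -> ctr[1]=3
Ev 5: PC=4 idx=0 pred=T actual=T -> ctr[0]=3
Ev 6: PC=4 idx=0 pred=T actual=N -> ctr[0]=2
Ev 7: PC=4 idx=0 pred=T actual=N -> ctr[0]=1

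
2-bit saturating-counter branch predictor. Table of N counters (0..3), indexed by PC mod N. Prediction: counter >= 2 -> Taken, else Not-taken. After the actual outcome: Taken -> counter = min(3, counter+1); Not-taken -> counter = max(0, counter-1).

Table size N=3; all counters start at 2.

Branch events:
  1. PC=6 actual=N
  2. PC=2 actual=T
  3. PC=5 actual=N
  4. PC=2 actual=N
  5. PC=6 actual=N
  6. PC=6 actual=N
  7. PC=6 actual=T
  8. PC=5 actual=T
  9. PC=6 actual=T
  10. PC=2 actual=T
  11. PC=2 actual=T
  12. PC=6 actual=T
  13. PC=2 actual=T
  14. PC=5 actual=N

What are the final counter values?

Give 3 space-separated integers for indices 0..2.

Answer: 3 2 2

Derivation:
Ev 1: PC=6 idx=0 pred=T actual=N -> ctr[0]=1
Ev 2: PC=2 idx=2 pred=T actual=T -> ctr[2]=3
Ev 3: PC=5 idx=2 pred=T actual=N -> ctr[2]=2
Ev 4: PC=2 idx=2 pred=T actual=N -> ctr[2]=1
Ev 5: PC=6 idx=0 pred=N actual=N -> ctr[0]=0
Ev 6: PC=6 idx=0 pred=N actual=N -> ctr[0]=0
Ev 7: PC=6 idx=0 pred=N actual=T -> ctr[0]=1
Ev 8: PC=5 idx=2 pred=N actual=T -> ctr[2]=2
Ev 9: PC=6 idx=0 pred=N actual=T -> ctr[0]=2
Ev 10: PC=2 idx=2 pred=T actual=T -> ctr[2]=3
Ev 11: PC=2 idx=2 pred=T actual=T -> ctr[2]=3
Ev 12: PC=6 idx=0 pred=T actual=T -> ctr[0]=3
Ev 13: PC=2 idx=2 pred=T actual=T -> ctr[2]=3
Ev 14: PC=5 idx=2 pred=T actual=N -> ctr[2]=2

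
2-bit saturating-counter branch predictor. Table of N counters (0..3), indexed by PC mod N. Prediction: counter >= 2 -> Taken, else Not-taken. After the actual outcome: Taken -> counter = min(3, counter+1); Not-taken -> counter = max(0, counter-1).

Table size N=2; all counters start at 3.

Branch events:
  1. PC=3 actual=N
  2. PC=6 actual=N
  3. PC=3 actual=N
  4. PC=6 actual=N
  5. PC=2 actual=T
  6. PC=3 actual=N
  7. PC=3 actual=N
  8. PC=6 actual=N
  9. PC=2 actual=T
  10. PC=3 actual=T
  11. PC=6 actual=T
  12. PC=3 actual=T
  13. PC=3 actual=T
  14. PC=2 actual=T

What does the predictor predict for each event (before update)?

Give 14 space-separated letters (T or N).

Ev 1: PC=3 idx=1 pred=T actual=N -> ctr[1]=2
Ev 2: PC=6 idx=0 pred=T actual=N -> ctr[0]=2
Ev 3: PC=3 idx=1 pred=T actual=N -> ctr[1]=1
Ev 4: PC=6 idx=0 pred=T actual=N -> ctr[0]=1
Ev 5: PC=2 idx=0 pred=N actual=T -> ctr[0]=2
Ev 6: PC=3 idx=1 pred=N actual=N -> ctr[1]=0
Ev 7: PC=3 idx=1 pred=N actual=N -> ctr[1]=0
Ev 8: PC=6 idx=0 pred=T actual=N -> ctr[0]=1
Ev 9: PC=2 idx=0 pred=N actual=T -> ctr[0]=2
Ev 10: PC=3 idx=1 pred=N actual=T -> ctr[1]=1
Ev 11: PC=6 idx=0 pred=T actual=T -> ctr[0]=3
Ev 12: PC=3 idx=1 pred=N actual=T -> ctr[1]=2
Ev 13: PC=3 idx=1 pred=T actual=T -> ctr[1]=3
Ev 14: PC=2 idx=0 pred=T actual=T -> ctr[0]=3

Answer: T T T T N N N T N N T N T T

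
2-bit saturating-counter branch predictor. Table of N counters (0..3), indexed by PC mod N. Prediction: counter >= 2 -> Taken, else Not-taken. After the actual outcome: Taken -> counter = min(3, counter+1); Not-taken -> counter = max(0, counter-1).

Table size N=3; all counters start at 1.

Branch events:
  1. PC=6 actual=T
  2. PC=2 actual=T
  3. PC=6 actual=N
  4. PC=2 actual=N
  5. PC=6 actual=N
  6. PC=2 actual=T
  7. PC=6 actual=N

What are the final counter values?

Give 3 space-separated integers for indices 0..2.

Answer: 0 1 2

Derivation:
Ev 1: PC=6 idx=0 pred=N actual=T -> ctr[0]=2
Ev 2: PC=2 idx=2 pred=N actual=T -> ctr[2]=2
Ev 3: PC=6 idx=0 pred=T actual=N -> ctr[0]=1
Ev 4: PC=2 idx=2 pred=T actual=N -> ctr[2]=1
Ev 5: PC=6 idx=0 pred=N actual=N -> ctr[0]=0
Ev 6: PC=2 idx=2 pred=N actual=T -> ctr[2]=2
Ev 7: PC=6 idx=0 pred=N actual=N -> ctr[0]=0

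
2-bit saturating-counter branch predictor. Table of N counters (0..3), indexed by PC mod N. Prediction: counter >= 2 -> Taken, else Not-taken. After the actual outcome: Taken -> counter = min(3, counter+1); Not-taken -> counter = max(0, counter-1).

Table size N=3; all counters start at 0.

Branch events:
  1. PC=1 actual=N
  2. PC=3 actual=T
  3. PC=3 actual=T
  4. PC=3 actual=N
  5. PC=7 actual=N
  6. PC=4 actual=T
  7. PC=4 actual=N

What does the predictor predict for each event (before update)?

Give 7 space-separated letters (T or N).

Answer: N N N T N N N

Derivation:
Ev 1: PC=1 idx=1 pred=N actual=N -> ctr[1]=0
Ev 2: PC=3 idx=0 pred=N actual=T -> ctr[0]=1
Ev 3: PC=3 idx=0 pred=N actual=T -> ctr[0]=2
Ev 4: PC=3 idx=0 pred=T actual=N -> ctr[0]=1
Ev 5: PC=7 idx=1 pred=N actual=N -> ctr[1]=0
Ev 6: PC=4 idx=1 pred=N actual=T -> ctr[1]=1
Ev 7: PC=4 idx=1 pred=N actual=N -> ctr[1]=0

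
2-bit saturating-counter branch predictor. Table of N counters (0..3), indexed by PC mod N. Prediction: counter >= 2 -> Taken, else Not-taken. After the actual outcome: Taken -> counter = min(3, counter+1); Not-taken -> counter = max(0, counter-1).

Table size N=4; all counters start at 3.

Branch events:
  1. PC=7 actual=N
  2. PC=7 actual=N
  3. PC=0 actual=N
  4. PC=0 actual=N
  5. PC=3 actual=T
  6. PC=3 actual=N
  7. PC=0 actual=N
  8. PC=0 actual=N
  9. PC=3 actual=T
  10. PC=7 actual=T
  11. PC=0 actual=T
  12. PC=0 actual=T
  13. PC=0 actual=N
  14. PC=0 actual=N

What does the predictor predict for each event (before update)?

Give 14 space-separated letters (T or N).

Ev 1: PC=7 idx=3 pred=T actual=N -> ctr[3]=2
Ev 2: PC=7 idx=3 pred=T actual=N -> ctr[3]=1
Ev 3: PC=0 idx=0 pred=T actual=N -> ctr[0]=2
Ev 4: PC=0 idx=0 pred=T actual=N -> ctr[0]=1
Ev 5: PC=3 idx=3 pred=N actual=T -> ctr[3]=2
Ev 6: PC=3 idx=3 pred=T actual=N -> ctr[3]=1
Ev 7: PC=0 idx=0 pred=N actual=N -> ctr[0]=0
Ev 8: PC=0 idx=0 pred=N actual=N -> ctr[0]=0
Ev 9: PC=3 idx=3 pred=N actual=T -> ctr[3]=2
Ev 10: PC=7 idx=3 pred=T actual=T -> ctr[3]=3
Ev 11: PC=0 idx=0 pred=N actual=T -> ctr[0]=1
Ev 12: PC=0 idx=0 pred=N actual=T -> ctr[0]=2
Ev 13: PC=0 idx=0 pred=T actual=N -> ctr[0]=1
Ev 14: PC=0 idx=0 pred=N actual=N -> ctr[0]=0

Answer: T T T T N T N N N T N N T N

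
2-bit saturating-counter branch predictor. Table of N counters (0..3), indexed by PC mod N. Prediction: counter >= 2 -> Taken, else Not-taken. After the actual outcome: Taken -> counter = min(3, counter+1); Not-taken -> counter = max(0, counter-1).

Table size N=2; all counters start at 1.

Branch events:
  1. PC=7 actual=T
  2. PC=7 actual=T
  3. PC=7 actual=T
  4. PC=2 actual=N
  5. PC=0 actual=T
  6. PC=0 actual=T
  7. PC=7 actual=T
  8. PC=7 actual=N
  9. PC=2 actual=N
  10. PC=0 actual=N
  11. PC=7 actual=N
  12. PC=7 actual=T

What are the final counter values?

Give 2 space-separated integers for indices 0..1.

Ev 1: PC=7 idx=1 pred=N actual=T -> ctr[1]=2
Ev 2: PC=7 idx=1 pred=T actual=T -> ctr[1]=3
Ev 3: PC=7 idx=1 pred=T actual=T -> ctr[1]=3
Ev 4: PC=2 idx=0 pred=N actual=N -> ctr[0]=0
Ev 5: PC=0 idx=0 pred=N actual=T -> ctr[0]=1
Ev 6: PC=0 idx=0 pred=N actual=T -> ctr[0]=2
Ev 7: PC=7 idx=1 pred=T actual=T -> ctr[1]=3
Ev 8: PC=7 idx=1 pred=T actual=N -> ctr[1]=2
Ev 9: PC=2 idx=0 pred=T actual=N -> ctr[0]=1
Ev 10: PC=0 idx=0 pred=N actual=N -> ctr[0]=0
Ev 11: PC=7 idx=1 pred=T actual=N -> ctr[1]=1
Ev 12: PC=7 idx=1 pred=N actual=T -> ctr[1]=2

Answer: 0 2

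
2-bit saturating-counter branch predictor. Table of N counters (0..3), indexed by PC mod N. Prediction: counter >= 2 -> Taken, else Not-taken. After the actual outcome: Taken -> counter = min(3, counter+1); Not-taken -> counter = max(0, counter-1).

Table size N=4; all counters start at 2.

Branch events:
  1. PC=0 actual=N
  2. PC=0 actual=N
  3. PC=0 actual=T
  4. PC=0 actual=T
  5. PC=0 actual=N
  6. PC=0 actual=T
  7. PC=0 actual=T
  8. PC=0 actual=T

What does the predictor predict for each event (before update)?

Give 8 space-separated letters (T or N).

Ev 1: PC=0 idx=0 pred=T actual=N -> ctr[0]=1
Ev 2: PC=0 idx=0 pred=N actual=N -> ctr[0]=0
Ev 3: PC=0 idx=0 pred=N actual=T -> ctr[0]=1
Ev 4: PC=0 idx=0 pred=N actual=T -> ctr[0]=2
Ev 5: PC=0 idx=0 pred=T actual=N -> ctr[0]=1
Ev 6: PC=0 idx=0 pred=N actual=T -> ctr[0]=2
Ev 7: PC=0 idx=0 pred=T actual=T -> ctr[0]=3
Ev 8: PC=0 idx=0 pred=T actual=T -> ctr[0]=3

Answer: T N N N T N T T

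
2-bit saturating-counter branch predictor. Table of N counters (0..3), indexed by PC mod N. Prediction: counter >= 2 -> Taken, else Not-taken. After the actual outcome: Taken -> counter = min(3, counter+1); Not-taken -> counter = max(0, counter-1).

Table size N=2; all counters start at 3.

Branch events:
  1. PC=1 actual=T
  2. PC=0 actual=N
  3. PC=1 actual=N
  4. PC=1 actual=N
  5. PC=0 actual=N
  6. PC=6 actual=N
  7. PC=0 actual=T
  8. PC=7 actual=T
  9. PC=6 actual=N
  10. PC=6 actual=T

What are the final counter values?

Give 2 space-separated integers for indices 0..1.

Ev 1: PC=1 idx=1 pred=T actual=T -> ctr[1]=3
Ev 2: PC=0 idx=0 pred=T actual=N -> ctr[0]=2
Ev 3: PC=1 idx=1 pred=T actual=N -> ctr[1]=2
Ev 4: PC=1 idx=1 pred=T actual=N -> ctr[1]=1
Ev 5: PC=0 idx=0 pred=T actual=N -> ctr[0]=1
Ev 6: PC=6 idx=0 pred=N actual=N -> ctr[0]=0
Ev 7: PC=0 idx=0 pred=N actual=T -> ctr[0]=1
Ev 8: PC=7 idx=1 pred=N actual=T -> ctr[1]=2
Ev 9: PC=6 idx=0 pred=N actual=N -> ctr[0]=0
Ev 10: PC=6 idx=0 pred=N actual=T -> ctr[0]=1

Answer: 1 2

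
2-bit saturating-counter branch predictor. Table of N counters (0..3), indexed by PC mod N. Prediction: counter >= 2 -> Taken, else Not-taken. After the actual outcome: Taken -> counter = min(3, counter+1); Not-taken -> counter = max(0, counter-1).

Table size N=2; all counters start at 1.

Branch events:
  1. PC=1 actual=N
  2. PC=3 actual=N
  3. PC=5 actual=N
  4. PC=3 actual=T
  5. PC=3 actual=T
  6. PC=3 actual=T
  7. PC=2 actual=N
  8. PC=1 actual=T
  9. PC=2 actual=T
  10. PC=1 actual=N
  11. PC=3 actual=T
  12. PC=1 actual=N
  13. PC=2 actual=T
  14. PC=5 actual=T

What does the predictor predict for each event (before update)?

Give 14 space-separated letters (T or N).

Answer: N N N N N T N T N T T T N T

Derivation:
Ev 1: PC=1 idx=1 pred=N actual=N -> ctr[1]=0
Ev 2: PC=3 idx=1 pred=N actual=N -> ctr[1]=0
Ev 3: PC=5 idx=1 pred=N actual=N -> ctr[1]=0
Ev 4: PC=3 idx=1 pred=N actual=T -> ctr[1]=1
Ev 5: PC=3 idx=1 pred=N actual=T -> ctr[1]=2
Ev 6: PC=3 idx=1 pred=T actual=T -> ctr[1]=3
Ev 7: PC=2 idx=0 pred=N actual=N -> ctr[0]=0
Ev 8: PC=1 idx=1 pred=T actual=T -> ctr[1]=3
Ev 9: PC=2 idx=0 pred=N actual=T -> ctr[0]=1
Ev 10: PC=1 idx=1 pred=T actual=N -> ctr[1]=2
Ev 11: PC=3 idx=1 pred=T actual=T -> ctr[1]=3
Ev 12: PC=1 idx=1 pred=T actual=N -> ctr[1]=2
Ev 13: PC=2 idx=0 pred=N actual=T -> ctr[0]=2
Ev 14: PC=5 idx=1 pred=T actual=T -> ctr[1]=3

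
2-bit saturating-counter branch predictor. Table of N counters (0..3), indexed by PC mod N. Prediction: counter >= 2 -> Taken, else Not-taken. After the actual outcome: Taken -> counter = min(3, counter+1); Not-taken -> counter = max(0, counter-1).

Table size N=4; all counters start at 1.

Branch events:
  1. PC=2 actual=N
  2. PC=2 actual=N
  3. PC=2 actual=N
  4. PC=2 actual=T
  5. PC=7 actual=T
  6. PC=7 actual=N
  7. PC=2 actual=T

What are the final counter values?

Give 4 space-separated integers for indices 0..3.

Answer: 1 1 2 1

Derivation:
Ev 1: PC=2 idx=2 pred=N actual=N -> ctr[2]=0
Ev 2: PC=2 idx=2 pred=N actual=N -> ctr[2]=0
Ev 3: PC=2 idx=2 pred=N actual=N -> ctr[2]=0
Ev 4: PC=2 idx=2 pred=N actual=T -> ctr[2]=1
Ev 5: PC=7 idx=3 pred=N actual=T -> ctr[3]=2
Ev 6: PC=7 idx=3 pred=T actual=N -> ctr[3]=1
Ev 7: PC=2 idx=2 pred=N actual=T -> ctr[2]=2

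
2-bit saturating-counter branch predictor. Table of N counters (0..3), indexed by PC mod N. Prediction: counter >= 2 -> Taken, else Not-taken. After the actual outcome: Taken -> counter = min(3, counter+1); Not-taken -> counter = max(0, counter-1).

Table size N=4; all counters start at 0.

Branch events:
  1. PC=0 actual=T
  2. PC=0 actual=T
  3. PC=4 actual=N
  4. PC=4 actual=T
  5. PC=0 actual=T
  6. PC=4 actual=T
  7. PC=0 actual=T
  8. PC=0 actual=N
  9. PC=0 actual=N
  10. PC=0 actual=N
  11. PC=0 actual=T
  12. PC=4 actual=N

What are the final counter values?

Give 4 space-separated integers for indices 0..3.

Answer: 0 0 0 0

Derivation:
Ev 1: PC=0 idx=0 pred=N actual=T -> ctr[0]=1
Ev 2: PC=0 idx=0 pred=N actual=T -> ctr[0]=2
Ev 3: PC=4 idx=0 pred=T actual=N -> ctr[0]=1
Ev 4: PC=4 idx=0 pred=N actual=T -> ctr[0]=2
Ev 5: PC=0 idx=0 pred=T actual=T -> ctr[0]=3
Ev 6: PC=4 idx=0 pred=T actual=T -> ctr[0]=3
Ev 7: PC=0 idx=0 pred=T actual=T -> ctr[0]=3
Ev 8: PC=0 idx=0 pred=T actual=N -> ctr[0]=2
Ev 9: PC=0 idx=0 pred=T actual=N -> ctr[0]=1
Ev 10: PC=0 idx=0 pred=N actual=N -> ctr[0]=0
Ev 11: PC=0 idx=0 pred=N actual=T -> ctr[0]=1
Ev 12: PC=4 idx=0 pred=N actual=N -> ctr[0]=0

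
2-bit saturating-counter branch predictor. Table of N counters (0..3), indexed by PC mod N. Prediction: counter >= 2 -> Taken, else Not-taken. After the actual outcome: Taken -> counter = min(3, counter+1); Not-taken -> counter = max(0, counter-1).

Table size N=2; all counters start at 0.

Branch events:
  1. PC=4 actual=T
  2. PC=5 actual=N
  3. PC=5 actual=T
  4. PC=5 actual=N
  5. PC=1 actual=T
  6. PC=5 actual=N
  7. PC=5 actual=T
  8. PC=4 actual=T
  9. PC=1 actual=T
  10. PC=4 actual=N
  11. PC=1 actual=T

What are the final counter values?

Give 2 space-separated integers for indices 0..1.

Answer: 1 3

Derivation:
Ev 1: PC=4 idx=0 pred=N actual=T -> ctr[0]=1
Ev 2: PC=5 idx=1 pred=N actual=N -> ctr[1]=0
Ev 3: PC=5 idx=1 pred=N actual=T -> ctr[1]=1
Ev 4: PC=5 idx=1 pred=N actual=N -> ctr[1]=0
Ev 5: PC=1 idx=1 pred=N actual=T -> ctr[1]=1
Ev 6: PC=5 idx=1 pred=N actual=N -> ctr[1]=0
Ev 7: PC=5 idx=1 pred=N actual=T -> ctr[1]=1
Ev 8: PC=4 idx=0 pred=N actual=T -> ctr[0]=2
Ev 9: PC=1 idx=1 pred=N actual=T -> ctr[1]=2
Ev 10: PC=4 idx=0 pred=T actual=N -> ctr[0]=1
Ev 11: PC=1 idx=1 pred=T actual=T -> ctr[1]=3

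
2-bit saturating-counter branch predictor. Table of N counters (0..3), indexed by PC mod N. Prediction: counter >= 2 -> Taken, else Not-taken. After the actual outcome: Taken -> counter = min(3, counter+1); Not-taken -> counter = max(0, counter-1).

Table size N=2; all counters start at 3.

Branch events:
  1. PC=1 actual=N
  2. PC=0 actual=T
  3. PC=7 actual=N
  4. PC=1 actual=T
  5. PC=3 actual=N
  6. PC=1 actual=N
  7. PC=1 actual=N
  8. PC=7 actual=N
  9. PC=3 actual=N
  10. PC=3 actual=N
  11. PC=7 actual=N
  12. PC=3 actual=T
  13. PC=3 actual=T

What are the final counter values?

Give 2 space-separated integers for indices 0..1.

Answer: 3 2

Derivation:
Ev 1: PC=1 idx=1 pred=T actual=N -> ctr[1]=2
Ev 2: PC=0 idx=0 pred=T actual=T -> ctr[0]=3
Ev 3: PC=7 idx=1 pred=T actual=N -> ctr[1]=1
Ev 4: PC=1 idx=1 pred=N actual=T -> ctr[1]=2
Ev 5: PC=3 idx=1 pred=T actual=N -> ctr[1]=1
Ev 6: PC=1 idx=1 pred=N actual=N -> ctr[1]=0
Ev 7: PC=1 idx=1 pred=N actual=N -> ctr[1]=0
Ev 8: PC=7 idx=1 pred=N actual=N -> ctr[1]=0
Ev 9: PC=3 idx=1 pred=N actual=N -> ctr[1]=0
Ev 10: PC=3 idx=1 pred=N actual=N -> ctr[1]=0
Ev 11: PC=7 idx=1 pred=N actual=N -> ctr[1]=0
Ev 12: PC=3 idx=1 pred=N actual=T -> ctr[1]=1
Ev 13: PC=3 idx=1 pred=N actual=T -> ctr[1]=2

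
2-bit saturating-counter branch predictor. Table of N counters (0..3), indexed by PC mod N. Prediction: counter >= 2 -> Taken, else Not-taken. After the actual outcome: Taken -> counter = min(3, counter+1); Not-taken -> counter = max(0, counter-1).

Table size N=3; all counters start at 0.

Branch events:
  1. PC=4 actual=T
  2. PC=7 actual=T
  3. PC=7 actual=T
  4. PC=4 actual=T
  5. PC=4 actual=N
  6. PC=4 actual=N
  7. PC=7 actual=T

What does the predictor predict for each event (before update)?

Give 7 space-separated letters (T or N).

Ev 1: PC=4 idx=1 pred=N actual=T -> ctr[1]=1
Ev 2: PC=7 idx=1 pred=N actual=T -> ctr[1]=2
Ev 3: PC=7 idx=1 pred=T actual=T -> ctr[1]=3
Ev 4: PC=4 idx=1 pred=T actual=T -> ctr[1]=3
Ev 5: PC=4 idx=1 pred=T actual=N -> ctr[1]=2
Ev 6: PC=4 idx=1 pred=T actual=N -> ctr[1]=1
Ev 7: PC=7 idx=1 pred=N actual=T -> ctr[1]=2

Answer: N N T T T T N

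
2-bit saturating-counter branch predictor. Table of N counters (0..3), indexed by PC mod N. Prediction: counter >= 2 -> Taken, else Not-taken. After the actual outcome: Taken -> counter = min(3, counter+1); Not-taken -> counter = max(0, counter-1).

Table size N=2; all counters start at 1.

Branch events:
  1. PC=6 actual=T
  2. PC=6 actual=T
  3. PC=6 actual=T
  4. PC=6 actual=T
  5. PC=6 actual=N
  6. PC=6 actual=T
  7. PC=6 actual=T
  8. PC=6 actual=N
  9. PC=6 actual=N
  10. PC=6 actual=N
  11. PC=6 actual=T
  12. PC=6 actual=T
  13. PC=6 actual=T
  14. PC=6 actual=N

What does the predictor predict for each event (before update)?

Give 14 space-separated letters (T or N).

Answer: N T T T T T T T T N N N T T

Derivation:
Ev 1: PC=6 idx=0 pred=N actual=T -> ctr[0]=2
Ev 2: PC=6 idx=0 pred=T actual=T -> ctr[0]=3
Ev 3: PC=6 idx=0 pred=T actual=T -> ctr[0]=3
Ev 4: PC=6 idx=0 pred=T actual=T -> ctr[0]=3
Ev 5: PC=6 idx=0 pred=T actual=N -> ctr[0]=2
Ev 6: PC=6 idx=0 pred=T actual=T -> ctr[0]=3
Ev 7: PC=6 idx=0 pred=T actual=T -> ctr[0]=3
Ev 8: PC=6 idx=0 pred=T actual=N -> ctr[0]=2
Ev 9: PC=6 idx=0 pred=T actual=N -> ctr[0]=1
Ev 10: PC=6 idx=0 pred=N actual=N -> ctr[0]=0
Ev 11: PC=6 idx=0 pred=N actual=T -> ctr[0]=1
Ev 12: PC=6 idx=0 pred=N actual=T -> ctr[0]=2
Ev 13: PC=6 idx=0 pred=T actual=T -> ctr[0]=3
Ev 14: PC=6 idx=0 pred=T actual=N -> ctr[0]=2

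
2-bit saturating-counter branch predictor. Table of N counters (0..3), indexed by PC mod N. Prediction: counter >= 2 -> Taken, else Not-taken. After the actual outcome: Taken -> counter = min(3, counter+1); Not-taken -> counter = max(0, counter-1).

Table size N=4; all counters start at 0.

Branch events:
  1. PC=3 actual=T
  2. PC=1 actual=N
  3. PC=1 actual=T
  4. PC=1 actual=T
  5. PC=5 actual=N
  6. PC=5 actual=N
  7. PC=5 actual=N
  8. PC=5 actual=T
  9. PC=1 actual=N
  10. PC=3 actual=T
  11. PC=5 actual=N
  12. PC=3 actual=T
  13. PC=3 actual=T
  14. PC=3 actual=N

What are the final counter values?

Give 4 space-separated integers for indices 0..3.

Answer: 0 0 0 2

Derivation:
Ev 1: PC=3 idx=3 pred=N actual=T -> ctr[3]=1
Ev 2: PC=1 idx=1 pred=N actual=N -> ctr[1]=0
Ev 3: PC=1 idx=1 pred=N actual=T -> ctr[1]=1
Ev 4: PC=1 idx=1 pred=N actual=T -> ctr[1]=2
Ev 5: PC=5 idx=1 pred=T actual=N -> ctr[1]=1
Ev 6: PC=5 idx=1 pred=N actual=N -> ctr[1]=0
Ev 7: PC=5 idx=1 pred=N actual=N -> ctr[1]=0
Ev 8: PC=5 idx=1 pred=N actual=T -> ctr[1]=1
Ev 9: PC=1 idx=1 pred=N actual=N -> ctr[1]=0
Ev 10: PC=3 idx=3 pred=N actual=T -> ctr[3]=2
Ev 11: PC=5 idx=1 pred=N actual=N -> ctr[1]=0
Ev 12: PC=3 idx=3 pred=T actual=T -> ctr[3]=3
Ev 13: PC=3 idx=3 pred=T actual=T -> ctr[3]=3
Ev 14: PC=3 idx=3 pred=T actual=N -> ctr[3]=2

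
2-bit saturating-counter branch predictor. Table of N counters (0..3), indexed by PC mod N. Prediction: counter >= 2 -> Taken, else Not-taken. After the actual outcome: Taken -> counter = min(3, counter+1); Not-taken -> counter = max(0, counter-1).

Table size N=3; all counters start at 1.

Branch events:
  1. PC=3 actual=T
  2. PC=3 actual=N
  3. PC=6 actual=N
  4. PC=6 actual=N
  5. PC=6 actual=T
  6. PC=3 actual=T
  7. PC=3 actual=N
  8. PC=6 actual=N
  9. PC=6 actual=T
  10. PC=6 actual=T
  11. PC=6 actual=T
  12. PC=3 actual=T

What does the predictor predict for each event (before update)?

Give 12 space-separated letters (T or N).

Answer: N T N N N N T N N N T T

Derivation:
Ev 1: PC=3 idx=0 pred=N actual=T -> ctr[0]=2
Ev 2: PC=3 idx=0 pred=T actual=N -> ctr[0]=1
Ev 3: PC=6 idx=0 pred=N actual=N -> ctr[0]=0
Ev 4: PC=6 idx=0 pred=N actual=N -> ctr[0]=0
Ev 5: PC=6 idx=0 pred=N actual=T -> ctr[0]=1
Ev 6: PC=3 idx=0 pred=N actual=T -> ctr[0]=2
Ev 7: PC=3 idx=0 pred=T actual=N -> ctr[0]=1
Ev 8: PC=6 idx=0 pred=N actual=N -> ctr[0]=0
Ev 9: PC=6 idx=0 pred=N actual=T -> ctr[0]=1
Ev 10: PC=6 idx=0 pred=N actual=T -> ctr[0]=2
Ev 11: PC=6 idx=0 pred=T actual=T -> ctr[0]=3
Ev 12: PC=3 idx=0 pred=T actual=T -> ctr[0]=3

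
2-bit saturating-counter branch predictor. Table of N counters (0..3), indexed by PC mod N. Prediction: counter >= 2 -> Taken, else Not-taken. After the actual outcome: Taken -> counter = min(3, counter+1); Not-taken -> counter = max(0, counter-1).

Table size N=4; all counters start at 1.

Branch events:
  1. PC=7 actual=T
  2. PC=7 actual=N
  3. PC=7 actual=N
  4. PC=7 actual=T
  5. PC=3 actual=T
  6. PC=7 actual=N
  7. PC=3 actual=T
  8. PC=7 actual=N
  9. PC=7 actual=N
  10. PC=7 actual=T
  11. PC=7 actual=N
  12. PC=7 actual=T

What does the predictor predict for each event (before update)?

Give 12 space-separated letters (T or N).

Answer: N T N N N T N T N N N N

Derivation:
Ev 1: PC=7 idx=3 pred=N actual=T -> ctr[3]=2
Ev 2: PC=7 idx=3 pred=T actual=N -> ctr[3]=1
Ev 3: PC=7 idx=3 pred=N actual=N -> ctr[3]=0
Ev 4: PC=7 idx=3 pred=N actual=T -> ctr[3]=1
Ev 5: PC=3 idx=3 pred=N actual=T -> ctr[3]=2
Ev 6: PC=7 idx=3 pred=T actual=N -> ctr[3]=1
Ev 7: PC=3 idx=3 pred=N actual=T -> ctr[3]=2
Ev 8: PC=7 idx=3 pred=T actual=N -> ctr[3]=1
Ev 9: PC=7 idx=3 pred=N actual=N -> ctr[3]=0
Ev 10: PC=7 idx=3 pred=N actual=T -> ctr[3]=1
Ev 11: PC=7 idx=3 pred=N actual=N -> ctr[3]=0
Ev 12: PC=7 idx=3 pred=N actual=T -> ctr[3]=1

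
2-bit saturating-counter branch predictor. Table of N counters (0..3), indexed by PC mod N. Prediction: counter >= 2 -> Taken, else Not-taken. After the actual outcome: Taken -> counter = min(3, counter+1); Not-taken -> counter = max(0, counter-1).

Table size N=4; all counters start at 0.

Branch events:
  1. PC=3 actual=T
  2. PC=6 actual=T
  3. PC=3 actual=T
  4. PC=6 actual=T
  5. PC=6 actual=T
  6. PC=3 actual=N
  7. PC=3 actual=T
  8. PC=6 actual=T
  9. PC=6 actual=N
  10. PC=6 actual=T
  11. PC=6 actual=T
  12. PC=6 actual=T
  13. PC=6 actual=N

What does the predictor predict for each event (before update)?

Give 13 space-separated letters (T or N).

Answer: N N N N T T N T T T T T T

Derivation:
Ev 1: PC=3 idx=3 pred=N actual=T -> ctr[3]=1
Ev 2: PC=6 idx=2 pred=N actual=T -> ctr[2]=1
Ev 3: PC=3 idx=3 pred=N actual=T -> ctr[3]=2
Ev 4: PC=6 idx=2 pred=N actual=T -> ctr[2]=2
Ev 5: PC=6 idx=2 pred=T actual=T -> ctr[2]=3
Ev 6: PC=3 idx=3 pred=T actual=N -> ctr[3]=1
Ev 7: PC=3 idx=3 pred=N actual=T -> ctr[3]=2
Ev 8: PC=6 idx=2 pred=T actual=T -> ctr[2]=3
Ev 9: PC=6 idx=2 pred=T actual=N -> ctr[2]=2
Ev 10: PC=6 idx=2 pred=T actual=T -> ctr[2]=3
Ev 11: PC=6 idx=2 pred=T actual=T -> ctr[2]=3
Ev 12: PC=6 idx=2 pred=T actual=T -> ctr[2]=3
Ev 13: PC=6 idx=2 pred=T actual=N -> ctr[2]=2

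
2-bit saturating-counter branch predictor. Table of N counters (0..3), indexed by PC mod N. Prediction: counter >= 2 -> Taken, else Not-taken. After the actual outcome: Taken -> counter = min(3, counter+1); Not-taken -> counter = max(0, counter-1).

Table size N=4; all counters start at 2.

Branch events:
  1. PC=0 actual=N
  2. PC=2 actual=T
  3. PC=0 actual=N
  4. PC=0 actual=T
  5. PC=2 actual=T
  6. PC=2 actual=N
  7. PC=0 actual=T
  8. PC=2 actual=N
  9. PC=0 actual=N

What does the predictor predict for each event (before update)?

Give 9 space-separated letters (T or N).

Ev 1: PC=0 idx=0 pred=T actual=N -> ctr[0]=1
Ev 2: PC=2 idx=2 pred=T actual=T -> ctr[2]=3
Ev 3: PC=0 idx=0 pred=N actual=N -> ctr[0]=0
Ev 4: PC=0 idx=0 pred=N actual=T -> ctr[0]=1
Ev 5: PC=2 idx=2 pred=T actual=T -> ctr[2]=3
Ev 6: PC=2 idx=2 pred=T actual=N -> ctr[2]=2
Ev 7: PC=0 idx=0 pred=N actual=T -> ctr[0]=2
Ev 8: PC=2 idx=2 pred=T actual=N -> ctr[2]=1
Ev 9: PC=0 idx=0 pred=T actual=N -> ctr[0]=1

Answer: T T N N T T N T T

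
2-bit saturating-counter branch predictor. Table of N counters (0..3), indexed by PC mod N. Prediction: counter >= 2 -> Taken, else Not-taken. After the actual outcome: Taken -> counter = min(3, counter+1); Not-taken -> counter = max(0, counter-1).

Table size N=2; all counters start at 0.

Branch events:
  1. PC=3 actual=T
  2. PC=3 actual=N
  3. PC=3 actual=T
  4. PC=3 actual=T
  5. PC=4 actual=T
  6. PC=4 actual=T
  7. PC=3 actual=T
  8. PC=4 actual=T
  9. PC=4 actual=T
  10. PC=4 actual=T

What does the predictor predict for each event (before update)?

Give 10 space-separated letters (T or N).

Answer: N N N N N N T T T T

Derivation:
Ev 1: PC=3 idx=1 pred=N actual=T -> ctr[1]=1
Ev 2: PC=3 idx=1 pred=N actual=N -> ctr[1]=0
Ev 3: PC=3 idx=1 pred=N actual=T -> ctr[1]=1
Ev 4: PC=3 idx=1 pred=N actual=T -> ctr[1]=2
Ev 5: PC=4 idx=0 pred=N actual=T -> ctr[0]=1
Ev 6: PC=4 idx=0 pred=N actual=T -> ctr[0]=2
Ev 7: PC=3 idx=1 pred=T actual=T -> ctr[1]=3
Ev 8: PC=4 idx=0 pred=T actual=T -> ctr[0]=3
Ev 9: PC=4 idx=0 pred=T actual=T -> ctr[0]=3
Ev 10: PC=4 idx=0 pred=T actual=T -> ctr[0]=3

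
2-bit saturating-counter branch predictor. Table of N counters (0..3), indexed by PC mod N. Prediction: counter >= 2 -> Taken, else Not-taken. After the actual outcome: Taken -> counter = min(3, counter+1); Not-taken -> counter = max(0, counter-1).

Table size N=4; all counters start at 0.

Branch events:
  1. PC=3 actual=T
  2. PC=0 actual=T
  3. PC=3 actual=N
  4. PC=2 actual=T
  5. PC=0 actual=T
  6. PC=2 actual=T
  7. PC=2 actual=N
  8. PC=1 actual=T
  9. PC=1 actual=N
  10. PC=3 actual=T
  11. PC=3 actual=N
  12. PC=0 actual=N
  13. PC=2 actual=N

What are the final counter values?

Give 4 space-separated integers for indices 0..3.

Answer: 1 0 0 0

Derivation:
Ev 1: PC=3 idx=3 pred=N actual=T -> ctr[3]=1
Ev 2: PC=0 idx=0 pred=N actual=T -> ctr[0]=1
Ev 3: PC=3 idx=3 pred=N actual=N -> ctr[3]=0
Ev 4: PC=2 idx=2 pred=N actual=T -> ctr[2]=1
Ev 5: PC=0 idx=0 pred=N actual=T -> ctr[0]=2
Ev 6: PC=2 idx=2 pred=N actual=T -> ctr[2]=2
Ev 7: PC=2 idx=2 pred=T actual=N -> ctr[2]=1
Ev 8: PC=1 idx=1 pred=N actual=T -> ctr[1]=1
Ev 9: PC=1 idx=1 pred=N actual=N -> ctr[1]=0
Ev 10: PC=3 idx=3 pred=N actual=T -> ctr[3]=1
Ev 11: PC=3 idx=3 pred=N actual=N -> ctr[3]=0
Ev 12: PC=0 idx=0 pred=T actual=N -> ctr[0]=1
Ev 13: PC=2 idx=2 pred=N actual=N -> ctr[2]=0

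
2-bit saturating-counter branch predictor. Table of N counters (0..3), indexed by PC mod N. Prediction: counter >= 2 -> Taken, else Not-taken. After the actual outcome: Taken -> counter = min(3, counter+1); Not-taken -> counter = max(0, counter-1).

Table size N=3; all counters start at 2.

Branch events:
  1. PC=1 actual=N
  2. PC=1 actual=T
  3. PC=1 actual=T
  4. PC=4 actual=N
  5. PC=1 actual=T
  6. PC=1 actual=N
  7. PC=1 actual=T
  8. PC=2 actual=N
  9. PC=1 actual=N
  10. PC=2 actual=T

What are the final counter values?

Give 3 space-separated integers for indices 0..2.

Ev 1: PC=1 idx=1 pred=T actual=N -> ctr[1]=1
Ev 2: PC=1 idx=1 pred=N actual=T -> ctr[1]=2
Ev 3: PC=1 idx=1 pred=T actual=T -> ctr[1]=3
Ev 4: PC=4 idx=1 pred=T actual=N -> ctr[1]=2
Ev 5: PC=1 idx=1 pred=T actual=T -> ctr[1]=3
Ev 6: PC=1 idx=1 pred=T actual=N -> ctr[1]=2
Ev 7: PC=1 idx=1 pred=T actual=T -> ctr[1]=3
Ev 8: PC=2 idx=2 pred=T actual=N -> ctr[2]=1
Ev 9: PC=1 idx=1 pred=T actual=N -> ctr[1]=2
Ev 10: PC=2 idx=2 pred=N actual=T -> ctr[2]=2

Answer: 2 2 2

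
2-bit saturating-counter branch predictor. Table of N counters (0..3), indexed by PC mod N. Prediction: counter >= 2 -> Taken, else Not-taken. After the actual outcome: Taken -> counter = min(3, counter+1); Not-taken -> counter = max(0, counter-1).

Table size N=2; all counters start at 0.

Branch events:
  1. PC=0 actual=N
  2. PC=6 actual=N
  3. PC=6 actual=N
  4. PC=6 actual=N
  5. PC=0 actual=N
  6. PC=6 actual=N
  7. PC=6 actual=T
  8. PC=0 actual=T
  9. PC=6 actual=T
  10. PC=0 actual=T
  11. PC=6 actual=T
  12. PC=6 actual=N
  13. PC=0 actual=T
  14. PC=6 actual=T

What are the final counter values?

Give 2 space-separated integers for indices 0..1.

Answer: 3 0

Derivation:
Ev 1: PC=0 idx=0 pred=N actual=N -> ctr[0]=0
Ev 2: PC=6 idx=0 pred=N actual=N -> ctr[0]=0
Ev 3: PC=6 idx=0 pred=N actual=N -> ctr[0]=0
Ev 4: PC=6 idx=0 pred=N actual=N -> ctr[0]=0
Ev 5: PC=0 idx=0 pred=N actual=N -> ctr[0]=0
Ev 6: PC=6 idx=0 pred=N actual=N -> ctr[0]=0
Ev 7: PC=6 idx=0 pred=N actual=T -> ctr[0]=1
Ev 8: PC=0 idx=0 pred=N actual=T -> ctr[0]=2
Ev 9: PC=6 idx=0 pred=T actual=T -> ctr[0]=3
Ev 10: PC=0 idx=0 pred=T actual=T -> ctr[0]=3
Ev 11: PC=6 idx=0 pred=T actual=T -> ctr[0]=3
Ev 12: PC=6 idx=0 pred=T actual=N -> ctr[0]=2
Ev 13: PC=0 idx=0 pred=T actual=T -> ctr[0]=3
Ev 14: PC=6 idx=0 pred=T actual=T -> ctr[0]=3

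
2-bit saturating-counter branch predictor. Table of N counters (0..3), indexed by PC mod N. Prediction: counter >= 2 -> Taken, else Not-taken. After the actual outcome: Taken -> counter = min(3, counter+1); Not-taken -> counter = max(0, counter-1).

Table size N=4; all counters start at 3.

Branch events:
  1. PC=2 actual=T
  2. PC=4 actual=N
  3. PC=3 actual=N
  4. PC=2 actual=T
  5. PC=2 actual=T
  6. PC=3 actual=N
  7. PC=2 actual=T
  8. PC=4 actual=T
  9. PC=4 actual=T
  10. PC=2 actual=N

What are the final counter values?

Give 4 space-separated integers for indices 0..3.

Ev 1: PC=2 idx=2 pred=T actual=T -> ctr[2]=3
Ev 2: PC=4 idx=0 pred=T actual=N -> ctr[0]=2
Ev 3: PC=3 idx=3 pred=T actual=N -> ctr[3]=2
Ev 4: PC=2 idx=2 pred=T actual=T -> ctr[2]=3
Ev 5: PC=2 idx=2 pred=T actual=T -> ctr[2]=3
Ev 6: PC=3 idx=3 pred=T actual=N -> ctr[3]=1
Ev 7: PC=2 idx=2 pred=T actual=T -> ctr[2]=3
Ev 8: PC=4 idx=0 pred=T actual=T -> ctr[0]=3
Ev 9: PC=4 idx=0 pred=T actual=T -> ctr[0]=3
Ev 10: PC=2 idx=2 pred=T actual=N -> ctr[2]=2

Answer: 3 3 2 1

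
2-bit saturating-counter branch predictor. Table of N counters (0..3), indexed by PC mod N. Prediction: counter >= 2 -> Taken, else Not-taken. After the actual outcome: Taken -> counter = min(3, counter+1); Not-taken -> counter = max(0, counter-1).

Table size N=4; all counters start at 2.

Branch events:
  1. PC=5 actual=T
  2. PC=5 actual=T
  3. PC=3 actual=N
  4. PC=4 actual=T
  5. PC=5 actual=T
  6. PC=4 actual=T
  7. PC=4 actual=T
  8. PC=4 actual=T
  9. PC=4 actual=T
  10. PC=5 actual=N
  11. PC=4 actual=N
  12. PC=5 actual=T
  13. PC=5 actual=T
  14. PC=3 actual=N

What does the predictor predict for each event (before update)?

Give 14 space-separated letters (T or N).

Answer: T T T T T T T T T T T T T N

Derivation:
Ev 1: PC=5 idx=1 pred=T actual=T -> ctr[1]=3
Ev 2: PC=5 idx=1 pred=T actual=T -> ctr[1]=3
Ev 3: PC=3 idx=3 pred=T actual=N -> ctr[3]=1
Ev 4: PC=4 idx=0 pred=T actual=T -> ctr[0]=3
Ev 5: PC=5 idx=1 pred=T actual=T -> ctr[1]=3
Ev 6: PC=4 idx=0 pred=T actual=T -> ctr[0]=3
Ev 7: PC=4 idx=0 pred=T actual=T -> ctr[0]=3
Ev 8: PC=4 idx=0 pred=T actual=T -> ctr[0]=3
Ev 9: PC=4 idx=0 pred=T actual=T -> ctr[0]=3
Ev 10: PC=5 idx=1 pred=T actual=N -> ctr[1]=2
Ev 11: PC=4 idx=0 pred=T actual=N -> ctr[0]=2
Ev 12: PC=5 idx=1 pred=T actual=T -> ctr[1]=3
Ev 13: PC=5 idx=1 pred=T actual=T -> ctr[1]=3
Ev 14: PC=3 idx=3 pred=N actual=N -> ctr[3]=0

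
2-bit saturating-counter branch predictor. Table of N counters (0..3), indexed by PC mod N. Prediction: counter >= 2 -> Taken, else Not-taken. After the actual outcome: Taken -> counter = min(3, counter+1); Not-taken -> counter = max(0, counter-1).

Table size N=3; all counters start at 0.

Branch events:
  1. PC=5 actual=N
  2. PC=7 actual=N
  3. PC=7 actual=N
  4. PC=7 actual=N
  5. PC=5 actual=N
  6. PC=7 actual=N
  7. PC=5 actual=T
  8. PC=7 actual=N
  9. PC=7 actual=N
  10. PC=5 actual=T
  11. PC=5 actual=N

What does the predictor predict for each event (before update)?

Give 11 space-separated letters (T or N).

Ev 1: PC=5 idx=2 pred=N actual=N -> ctr[2]=0
Ev 2: PC=7 idx=1 pred=N actual=N -> ctr[1]=0
Ev 3: PC=7 idx=1 pred=N actual=N -> ctr[1]=0
Ev 4: PC=7 idx=1 pred=N actual=N -> ctr[1]=0
Ev 5: PC=5 idx=2 pred=N actual=N -> ctr[2]=0
Ev 6: PC=7 idx=1 pred=N actual=N -> ctr[1]=0
Ev 7: PC=5 idx=2 pred=N actual=T -> ctr[2]=1
Ev 8: PC=7 idx=1 pred=N actual=N -> ctr[1]=0
Ev 9: PC=7 idx=1 pred=N actual=N -> ctr[1]=0
Ev 10: PC=5 idx=2 pred=N actual=T -> ctr[2]=2
Ev 11: PC=5 idx=2 pred=T actual=N -> ctr[2]=1

Answer: N N N N N N N N N N T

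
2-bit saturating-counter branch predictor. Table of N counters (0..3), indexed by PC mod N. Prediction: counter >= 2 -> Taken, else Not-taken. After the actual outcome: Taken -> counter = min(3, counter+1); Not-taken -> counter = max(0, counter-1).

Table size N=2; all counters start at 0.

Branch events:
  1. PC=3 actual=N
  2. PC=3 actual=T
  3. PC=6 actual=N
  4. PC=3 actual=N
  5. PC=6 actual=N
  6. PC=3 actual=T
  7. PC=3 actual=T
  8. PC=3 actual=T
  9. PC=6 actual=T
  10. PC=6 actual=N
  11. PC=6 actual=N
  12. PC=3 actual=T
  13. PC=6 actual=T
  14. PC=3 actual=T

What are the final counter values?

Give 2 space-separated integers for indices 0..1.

Answer: 1 3

Derivation:
Ev 1: PC=3 idx=1 pred=N actual=N -> ctr[1]=0
Ev 2: PC=3 idx=1 pred=N actual=T -> ctr[1]=1
Ev 3: PC=6 idx=0 pred=N actual=N -> ctr[0]=0
Ev 4: PC=3 idx=1 pred=N actual=N -> ctr[1]=0
Ev 5: PC=6 idx=0 pred=N actual=N -> ctr[0]=0
Ev 6: PC=3 idx=1 pred=N actual=T -> ctr[1]=1
Ev 7: PC=3 idx=1 pred=N actual=T -> ctr[1]=2
Ev 8: PC=3 idx=1 pred=T actual=T -> ctr[1]=3
Ev 9: PC=6 idx=0 pred=N actual=T -> ctr[0]=1
Ev 10: PC=6 idx=0 pred=N actual=N -> ctr[0]=0
Ev 11: PC=6 idx=0 pred=N actual=N -> ctr[0]=0
Ev 12: PC=3 idx=1 pred=T actual=T -> ctr[1]=3
Ev 13: PC=6 idx=0 pred=N actual=T -> ctr[0]=1
Ev 14: PC=3 idx=1 pred=T actual=T -> ctr[1]=3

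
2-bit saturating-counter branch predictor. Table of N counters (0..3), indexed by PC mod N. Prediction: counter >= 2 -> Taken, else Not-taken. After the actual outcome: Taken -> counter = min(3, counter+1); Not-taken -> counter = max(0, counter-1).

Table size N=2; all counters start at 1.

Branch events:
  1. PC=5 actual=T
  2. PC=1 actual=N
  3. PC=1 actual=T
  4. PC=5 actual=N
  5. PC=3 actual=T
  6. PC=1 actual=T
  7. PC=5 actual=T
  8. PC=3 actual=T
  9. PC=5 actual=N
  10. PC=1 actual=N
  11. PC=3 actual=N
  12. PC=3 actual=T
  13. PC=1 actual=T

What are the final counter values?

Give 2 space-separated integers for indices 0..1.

Ev 1: PC=5 idx=1 pred=N actual=T -> ctr[1]=2
Ev 2: PC=1 idx=1 pred=T actual=N -> ctr[1]=1
Ev 3: PC=1 idx=1 pred=N actual=T -> ctr[1]=2
Ev 4: PC=5 idx=1 pred=T actual=N -> ctr[1]=1
Ev 5: PC=3 idx=1 pred=N actual=T -> ctr[1]=2
Ev 6: PC=1 idx=1 pred=T actual=T -> ctr[1]=3
Ev 7: PC=5 idx=1 pred=T actual=T -> ctr[1]=3
Ev 8: PC=3 idx=1 pred=T actual=T -> ctr[1]=3
Ev 9: PC=5 idx=1 pred=T actual=N -> ctr[1]=2
Ev 10: PC=1 idx=1 pred=T actual=N -> ctr[1]=1
Ev 11: PC=3 idx=1 pred=N actual=N -> ctr[1]=0
Ev 12: PC=3 idx=1 pred=N actual=T -> ctr[1]=1
Ev 13: PC=1 idx=1 pred=N actual=T -> ctr[1]=2

Answer: 1 2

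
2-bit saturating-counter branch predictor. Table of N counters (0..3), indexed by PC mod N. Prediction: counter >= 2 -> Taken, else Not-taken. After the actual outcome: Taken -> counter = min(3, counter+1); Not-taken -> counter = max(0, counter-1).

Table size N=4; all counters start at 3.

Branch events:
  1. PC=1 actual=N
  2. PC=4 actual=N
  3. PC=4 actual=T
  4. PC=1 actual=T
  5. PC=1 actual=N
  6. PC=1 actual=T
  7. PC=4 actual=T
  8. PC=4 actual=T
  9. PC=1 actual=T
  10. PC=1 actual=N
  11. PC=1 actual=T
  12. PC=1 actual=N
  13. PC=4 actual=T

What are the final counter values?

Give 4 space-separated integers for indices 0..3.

Ev 1: PC=1 idx=1 pred=T actual=N -> ctr[1]=2
Ev 2: PC=4 idx=0 pred=T actual=N -> ctr[0]=2
Ev 3: PC=4 idx=0 pred=T actual=T -> ctr[0]=3
Ev 4: PC=1 idx=1 pred=T actual=T -> ctr[1]=3
Ev 5: PC=1 idx=1 pred=T actual=N -> ctr[1]=2
Ev 6: PC=1 idx=1 pred=T actual=T -> ctr[1]=3
Ev 7: PC=4 idx=0 pred=T actual=T -> ctr[0]=3
Ev 8: PC=4 idx=0 pred=T actual=T -> ctr[0]=3
Ev 9: PC=1 idx=1 pred=T actual=T -> ctr[1]=3
Ev 10: PC=1 idx=1 pred=T actual=N -> ctr[1]=2
Ev 11: PC=1 idx=1 pred=T actual=T -> ctr[1]=3
Ev 12: PC=1 idx=1 pred=T actual=N -> ctr[1]=2
Ev 13: PC=4 idx=0 pred=T actual=T -> ctr[0]=3

Answer: 3 2 3 3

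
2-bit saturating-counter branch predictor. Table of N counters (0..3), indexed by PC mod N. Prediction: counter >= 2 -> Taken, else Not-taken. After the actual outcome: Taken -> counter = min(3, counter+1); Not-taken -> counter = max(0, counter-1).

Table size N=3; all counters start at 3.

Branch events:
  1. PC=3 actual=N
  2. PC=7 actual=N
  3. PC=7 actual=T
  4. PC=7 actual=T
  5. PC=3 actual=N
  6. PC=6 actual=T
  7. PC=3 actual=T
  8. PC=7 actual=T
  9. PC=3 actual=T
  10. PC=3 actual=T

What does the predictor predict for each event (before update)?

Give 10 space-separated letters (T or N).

Ev 1: PC=3 idx=0 pred=T actual=N -> ctr[0]=2
Ev 2: PC=7 idx=1 pred=T actual=N -> ctr[1]=2
Ev 3: PC=7 idx=1 pred=T actual=T -> ctr[1]=3
Ev 4: PC=7 idx=1 pred=T actual=T -> ctr[1]=3
Ev 5: PC=3 idx=0 pred=T actual=N -> ctr[0]=1
Ev 6: PC=6 idx=0 pred=N actual=T -> ctr[0]=2
Ev 7: PC=3 idx=0 pred=T actual=T -> ctr[0]=3
Ev 8: PC=7 idx=1 pred=T actual=T -> ctr[1]=3
Ev 9: PC=3 idx=0 pred=T actual=T -> ctr[0]=3
Ev 10: PC=3 idx=0 pred=T actual=T -> ctr[0]=3

Answer: T T T T T N T T T T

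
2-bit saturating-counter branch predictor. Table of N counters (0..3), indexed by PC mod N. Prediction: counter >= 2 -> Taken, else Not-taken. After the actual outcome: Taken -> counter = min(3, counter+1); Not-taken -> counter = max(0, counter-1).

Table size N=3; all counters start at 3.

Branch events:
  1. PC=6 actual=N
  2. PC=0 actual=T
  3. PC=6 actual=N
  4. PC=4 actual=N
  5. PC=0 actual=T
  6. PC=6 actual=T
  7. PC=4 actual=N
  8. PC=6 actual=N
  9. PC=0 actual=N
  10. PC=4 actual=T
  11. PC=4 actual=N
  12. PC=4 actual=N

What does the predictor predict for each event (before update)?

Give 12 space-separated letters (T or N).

Ev 1: PC=6 idx=0 pred=T actual=N -> ctr[0]=2
Ev 2: PC=0 idx=0 pred=T actual=T -> ctr[0]=3
Ev 3: PC=6 idx=0 pred=T actual=N -> ctr[0]=2
Ev 4: PC=4 idx=1 pred=T actual=N -> ctr[1]=2
Ev 5: PC=0 idx=0 pred=T actual=T -> ctr[0]=3
Ev 6: PC=6 idx=0 pred=T actual=T -> ctr[0]=3
Ev 7: PC=4 idx=1 pred=T actual=N -> ctr[1]=1
Ev 8: PC=6 idx=0 pred=T actual=N -> ctr[0]=2
Ev 9: PC=0 idx=0 pred=T actual=N -> ctr[0]=1
Ev 10: PC=4 idx=1 pred=N actual=T -> ctr[1]=2
Ev 11: PC=4 idx=1 pred=T actual=N -> ctr[1]=1
Ev 12: PC=4 idx=1 pred=N actual=N -> ctr[1]=0

Answer: T T T T T T T T T N T N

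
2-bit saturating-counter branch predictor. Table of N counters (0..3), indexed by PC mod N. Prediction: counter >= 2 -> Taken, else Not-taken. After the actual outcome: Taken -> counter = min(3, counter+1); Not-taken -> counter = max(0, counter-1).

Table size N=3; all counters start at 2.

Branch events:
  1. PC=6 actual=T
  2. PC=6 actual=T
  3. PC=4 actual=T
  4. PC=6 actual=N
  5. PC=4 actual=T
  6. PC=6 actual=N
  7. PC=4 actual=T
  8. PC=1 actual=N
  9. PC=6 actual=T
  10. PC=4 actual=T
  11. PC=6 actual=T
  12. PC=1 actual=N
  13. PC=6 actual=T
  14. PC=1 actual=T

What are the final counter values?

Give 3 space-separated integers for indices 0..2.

Answer: 3 3 2

Derivation:
Ev 1: PC=6 idx=0 pred=T actual=T -> ctr[0]=3
Ev 2: PC=6 idx=0 pred=T actual=T -> ctr[0]=3
Ev 3: PC=4 idx=1 pred=T actual=T -> ctr[1]=3
Ev 4: PC=6 idx=0 pred=T actual=N -> ctr[0]=2
Ev 5: PC=4 idx=1 pred=T actual=T -> ctr[1]=3
Ev 6: PC=6 idx=0 pred=T actual=N -> ctr[0]=1
Ev 7: PC=4 idx=1 pred=T actual=T -> ctr[1]=3
Ev 8: PC=1 idx=1 pred=T actual=N -> ctr[1]=2
Ev 9: PC=6 idx=0 pred=N actual=T -> ctr[0]=2
Ev 10: PC=4 idx=1 pred=T actual=T -> ctr[1]=3
Ev 11: PC=6 idx=0 pred=T actual=T -> ctr[0]=3
Ev 12: PC=1 idx=1 pred=T actual=N -> ctr[1]=2
Ev 13: PC=6 idx=0 pred=T actual=T -> ctr[0]=3
Ev 14: PC=1 idx=1 pred=T actual=T -> ctr[1]=3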